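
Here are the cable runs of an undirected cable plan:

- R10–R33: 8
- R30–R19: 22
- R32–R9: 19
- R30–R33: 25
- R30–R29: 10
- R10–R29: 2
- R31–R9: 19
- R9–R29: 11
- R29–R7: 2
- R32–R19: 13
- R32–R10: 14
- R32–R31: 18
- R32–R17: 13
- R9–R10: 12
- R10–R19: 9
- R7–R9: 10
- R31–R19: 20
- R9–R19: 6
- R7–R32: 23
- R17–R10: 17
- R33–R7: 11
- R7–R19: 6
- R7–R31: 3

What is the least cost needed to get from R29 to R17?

19

Compare a few routes:
R29 → R10 → R32 → R17: 2+14+13 = 29
R29 → R10 → R17: 2+17 = 19
The minimum is 19 via R29 → R10 → R17.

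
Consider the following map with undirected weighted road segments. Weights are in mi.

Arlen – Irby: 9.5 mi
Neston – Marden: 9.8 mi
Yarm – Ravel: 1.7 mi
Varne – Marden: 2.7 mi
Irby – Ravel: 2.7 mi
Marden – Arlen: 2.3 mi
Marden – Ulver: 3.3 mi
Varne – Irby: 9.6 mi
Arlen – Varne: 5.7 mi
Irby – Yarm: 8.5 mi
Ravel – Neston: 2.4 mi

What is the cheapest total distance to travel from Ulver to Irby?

Candidate routes:
Ulver - Marden - Arlen - Irby: 3.3+2.3+9.5 = 15.1
Ulver - Marden - Varne - Irby: 3.3+2.7+9.6 = 15.6
The minimum is 15.1 mi via Ulver - Marden - Arlen - Irby.

15.1 mi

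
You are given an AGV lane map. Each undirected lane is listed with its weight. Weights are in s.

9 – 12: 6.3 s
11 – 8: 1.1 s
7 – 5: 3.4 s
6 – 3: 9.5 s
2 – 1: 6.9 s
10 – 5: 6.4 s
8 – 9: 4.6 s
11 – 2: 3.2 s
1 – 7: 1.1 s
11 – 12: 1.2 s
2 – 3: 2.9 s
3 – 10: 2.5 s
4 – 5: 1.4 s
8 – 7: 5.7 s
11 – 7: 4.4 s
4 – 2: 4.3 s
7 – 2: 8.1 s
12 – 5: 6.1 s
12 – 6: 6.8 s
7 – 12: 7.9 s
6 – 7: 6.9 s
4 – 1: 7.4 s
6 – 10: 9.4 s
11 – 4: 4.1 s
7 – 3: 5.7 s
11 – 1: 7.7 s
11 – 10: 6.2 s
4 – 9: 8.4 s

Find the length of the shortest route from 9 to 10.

11.9 s

Running Dijkstra from 9:
9: 0
8: 4.6  (via 9)
11: 5.7  (via 8)
12: 6.3  (via 9)
4: 8.4  (via 9)
2: 8.9  (via 11)
5: 9.8  (via 4)
7: 10.1  (via 11)
1: 11.2  (via 7)
3: 11.8  (via 2)
10: 11.9  (via 11)
Shortest route: 9–8–11–10 = 11.9 s.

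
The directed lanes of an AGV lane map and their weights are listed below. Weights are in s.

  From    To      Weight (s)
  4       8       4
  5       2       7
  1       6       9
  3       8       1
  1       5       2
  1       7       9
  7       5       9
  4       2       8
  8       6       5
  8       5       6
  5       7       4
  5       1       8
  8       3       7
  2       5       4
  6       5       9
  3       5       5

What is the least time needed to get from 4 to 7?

Running Dijkstra from 4:
4: 0
8: 4  (via 4)
2: 8  (via 4)
6: 9  (via 8)
5: 10  (via 8)
3: 11  (via 8)
7: 14  (via 5)
Shortest route: 4 → 8 → 5 → 7 = 14 s.

14 s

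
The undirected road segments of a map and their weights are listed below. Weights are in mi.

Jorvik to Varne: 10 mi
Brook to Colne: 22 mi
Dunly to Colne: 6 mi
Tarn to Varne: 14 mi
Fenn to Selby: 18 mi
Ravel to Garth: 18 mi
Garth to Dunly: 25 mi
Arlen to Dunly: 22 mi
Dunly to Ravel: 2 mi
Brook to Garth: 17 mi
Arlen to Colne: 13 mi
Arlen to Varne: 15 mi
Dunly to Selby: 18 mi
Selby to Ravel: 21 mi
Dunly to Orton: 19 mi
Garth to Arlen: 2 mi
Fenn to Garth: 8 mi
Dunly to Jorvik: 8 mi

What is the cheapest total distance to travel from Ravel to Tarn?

Running Dijkstra from Ravel:
Ravel: 0
Dunly: 2  (via Ravel)
Colne: 8  (via Dunly)
Jorvik: 10  (via Dunly)
Garth: 18  (via Ravel)
Arlen: 20  (via Garth)
Selby: 20  (via Dunly)
Varne: 20  (via Jorvik)
Orton: 21  (via Dunly)
Fenn: 26  (via Garth)
Brook: 30  (via Colne)
Tarn: 34  (via Varne)
Shortest route: Ravel–Dunly–Jorvik–Varne–Tarn = 34 mi.

34 mi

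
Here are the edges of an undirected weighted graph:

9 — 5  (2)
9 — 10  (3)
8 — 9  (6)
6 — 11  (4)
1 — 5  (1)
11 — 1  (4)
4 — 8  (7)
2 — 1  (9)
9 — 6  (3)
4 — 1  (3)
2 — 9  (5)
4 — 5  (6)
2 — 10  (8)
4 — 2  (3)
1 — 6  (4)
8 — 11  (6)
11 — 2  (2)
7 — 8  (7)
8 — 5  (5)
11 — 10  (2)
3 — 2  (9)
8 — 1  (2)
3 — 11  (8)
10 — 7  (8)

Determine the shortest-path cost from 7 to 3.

18

Candidate routes:
7 → 8 → 11 → 3: 7+6+8 = 21
7 → 10 → 11 → 2 → 3: 8+2+2+9 = 21
7 → 8 → 1 → 11 → 3: 7+2+4+8 = 21
7 → 10 → 11 → 3: 8+2+8 = 18
The minimum is 18 via 7 → 10 → 11 → 3.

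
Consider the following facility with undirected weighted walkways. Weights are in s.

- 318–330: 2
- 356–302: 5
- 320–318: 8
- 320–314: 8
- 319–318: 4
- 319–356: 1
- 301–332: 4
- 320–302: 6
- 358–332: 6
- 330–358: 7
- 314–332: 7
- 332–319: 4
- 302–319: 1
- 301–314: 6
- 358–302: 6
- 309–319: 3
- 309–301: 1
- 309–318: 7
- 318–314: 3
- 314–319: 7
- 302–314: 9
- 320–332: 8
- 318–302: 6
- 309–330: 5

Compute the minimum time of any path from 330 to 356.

7 s

Shortest distances from 330:
330: 0
318: 2  (via 330)
309: 5  (via 330)
314: 5  (via 318)
301: 6  (via 309)
319: 6  (via 318)
356: 7  (via 319)
Shortest route: 330–318–319–356 = 7 s.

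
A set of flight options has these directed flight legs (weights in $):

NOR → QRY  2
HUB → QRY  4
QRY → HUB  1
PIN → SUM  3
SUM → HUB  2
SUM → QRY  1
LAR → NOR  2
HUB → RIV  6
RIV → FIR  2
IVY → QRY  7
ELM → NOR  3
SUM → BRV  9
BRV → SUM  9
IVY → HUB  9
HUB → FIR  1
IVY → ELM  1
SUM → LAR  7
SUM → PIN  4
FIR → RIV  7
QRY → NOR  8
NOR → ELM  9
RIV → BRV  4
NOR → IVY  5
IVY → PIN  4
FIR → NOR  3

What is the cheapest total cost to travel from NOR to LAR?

$19

Enumerating some paths:
NOR–QRY–HUB–RIV–BRV–SUM–LAR: 2+1+6+4+9+7 = 29
NOR–IVY–PIN–SUM–LAR: 5+4+3+7 = 19
The minimum is $19 via NOR–IVY–PIN–SUM–LAR.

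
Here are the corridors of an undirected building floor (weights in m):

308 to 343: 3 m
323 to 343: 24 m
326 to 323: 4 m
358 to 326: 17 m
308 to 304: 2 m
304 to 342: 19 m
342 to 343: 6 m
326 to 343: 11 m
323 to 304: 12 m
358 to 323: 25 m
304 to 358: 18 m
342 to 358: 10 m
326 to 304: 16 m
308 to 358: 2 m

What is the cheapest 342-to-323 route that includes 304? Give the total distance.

Best 342 to 304: 342–343–308–304 costing 11
Shortest 304→323: 304–323 = 12
Total via 304: 11 + 12 = 23 m.

23 m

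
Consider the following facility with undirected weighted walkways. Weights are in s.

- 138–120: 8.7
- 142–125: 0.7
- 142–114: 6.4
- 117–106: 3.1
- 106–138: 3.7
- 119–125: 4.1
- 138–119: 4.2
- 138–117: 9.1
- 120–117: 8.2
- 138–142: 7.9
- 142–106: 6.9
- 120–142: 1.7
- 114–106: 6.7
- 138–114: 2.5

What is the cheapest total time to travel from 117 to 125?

10.6 s

Shortest distances from 117:
117: 0
106: 3.1  (via 117)
138: 6.8  (via 106)
120: 8.2  (via 117)
114: 9.3  (via 138)
142: 9.9  (via 120)
125: 10.6  (via 142)
Shortest route: 117 → 120 → 142 → 125 = 10.6 s.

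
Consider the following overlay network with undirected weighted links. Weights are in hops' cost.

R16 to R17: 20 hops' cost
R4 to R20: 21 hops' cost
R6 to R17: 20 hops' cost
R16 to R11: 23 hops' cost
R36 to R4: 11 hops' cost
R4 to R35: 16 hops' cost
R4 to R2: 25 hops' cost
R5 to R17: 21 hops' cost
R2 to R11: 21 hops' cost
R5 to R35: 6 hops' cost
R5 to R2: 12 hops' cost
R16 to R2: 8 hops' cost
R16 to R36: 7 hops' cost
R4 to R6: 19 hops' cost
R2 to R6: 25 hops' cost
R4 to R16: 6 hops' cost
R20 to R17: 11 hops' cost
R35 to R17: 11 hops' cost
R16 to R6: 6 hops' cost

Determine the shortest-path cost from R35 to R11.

39 hops' cost

Enumerating some paths:
R35–R4–R16–R11: 16+6+23 = 45
R35–R5–R2–R11: 6+12+21 = 39
Cheapest is R35–R5–R2–R11 at 39 hops' cost.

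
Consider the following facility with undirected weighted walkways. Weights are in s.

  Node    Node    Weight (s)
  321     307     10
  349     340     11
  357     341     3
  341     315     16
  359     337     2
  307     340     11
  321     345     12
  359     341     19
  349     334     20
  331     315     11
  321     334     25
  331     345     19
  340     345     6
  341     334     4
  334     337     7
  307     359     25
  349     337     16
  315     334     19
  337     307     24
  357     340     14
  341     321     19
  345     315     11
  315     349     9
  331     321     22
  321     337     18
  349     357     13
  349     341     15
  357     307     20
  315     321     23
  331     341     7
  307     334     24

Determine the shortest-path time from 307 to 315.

Compare a few routes:
307–340–349–315: 11+11+9 = 31
307–340–345–315: 11+6+11 = 28
The minimum is 28 s via 307–340–345–315.

28 s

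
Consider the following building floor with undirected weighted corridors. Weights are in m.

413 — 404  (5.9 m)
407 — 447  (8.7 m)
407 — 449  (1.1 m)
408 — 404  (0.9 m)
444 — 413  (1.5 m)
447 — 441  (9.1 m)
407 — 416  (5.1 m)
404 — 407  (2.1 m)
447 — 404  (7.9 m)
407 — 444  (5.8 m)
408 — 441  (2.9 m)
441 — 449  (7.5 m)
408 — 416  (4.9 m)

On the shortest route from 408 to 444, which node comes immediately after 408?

Compare a few routes:
408 → 404 → 407 → 444: 0.9+2.1+5.8 = 8.8
408 → 441 → 449 → 407 → 444: 2.9+7.5+1.1+5.8 = 17.3
408 → 404 → 413 → 444: 0.9+5.9+1.5 = 8.3
408 → 416 → 407 → 444: 4.9+5.1+5.8 = 15.8
Cheapest is 408 → 404 → 413 → 444 at 8.3 m.
So from 408 the first move is to 404.

404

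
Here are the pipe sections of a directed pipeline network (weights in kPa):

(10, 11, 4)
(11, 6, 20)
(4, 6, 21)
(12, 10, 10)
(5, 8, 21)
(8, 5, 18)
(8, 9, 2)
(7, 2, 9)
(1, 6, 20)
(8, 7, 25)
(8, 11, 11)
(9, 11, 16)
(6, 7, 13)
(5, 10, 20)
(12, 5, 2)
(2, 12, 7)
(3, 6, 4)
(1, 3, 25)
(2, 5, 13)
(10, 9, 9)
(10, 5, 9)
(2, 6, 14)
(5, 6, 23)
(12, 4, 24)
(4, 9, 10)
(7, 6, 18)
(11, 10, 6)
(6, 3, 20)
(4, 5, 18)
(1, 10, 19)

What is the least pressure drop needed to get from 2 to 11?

Enumerating some paths:
2 - 5 - 10 - 11: 13+20+4 = 37
2 - 12 - 5 - 10 - 11: 7+2+20+4 = 33
2 - 12 - 10 - 11: 7+10+4 = 21
The minimum is 21 kPa via 2 - 12 - 10 - 11.

21 kPa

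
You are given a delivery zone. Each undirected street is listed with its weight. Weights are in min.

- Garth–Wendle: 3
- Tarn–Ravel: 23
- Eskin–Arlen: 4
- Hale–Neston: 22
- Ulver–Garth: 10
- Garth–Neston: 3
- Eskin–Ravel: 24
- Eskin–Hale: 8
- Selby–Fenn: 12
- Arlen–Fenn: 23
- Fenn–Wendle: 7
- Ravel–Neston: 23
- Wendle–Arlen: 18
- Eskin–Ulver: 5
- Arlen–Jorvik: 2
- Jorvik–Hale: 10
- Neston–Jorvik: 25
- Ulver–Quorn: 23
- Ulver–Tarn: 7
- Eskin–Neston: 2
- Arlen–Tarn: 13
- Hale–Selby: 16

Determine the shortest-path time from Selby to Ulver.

29 min

Shortest distances from Selby:
Selby: 0
Fenn: 12  (via Selby)
Hale: 16  (via Selby)
Wendle: 19  (via Fenn)
Garth: 22  (via Wendle)
Eskin: 24  (via Hale)
Neston: 25  (via Garth)
Jorvik: 26  (via Hale)
Arlen: 28  (via Eskin)
Ulver: 29  (via Eskin)
Shortest route: Selby → Hale → Eskin → Ulver = 29 min.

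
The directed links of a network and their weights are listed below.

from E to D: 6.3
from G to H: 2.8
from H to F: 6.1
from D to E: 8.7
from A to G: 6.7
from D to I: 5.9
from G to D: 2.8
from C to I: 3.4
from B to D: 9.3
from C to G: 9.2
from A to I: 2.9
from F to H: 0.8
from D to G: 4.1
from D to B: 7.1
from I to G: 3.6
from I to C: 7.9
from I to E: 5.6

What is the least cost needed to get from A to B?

16.4

Candidate routes:
A - I - G - D - B: 2.9+3.6+2.8+7.1 = 16.4
A - G - D - B: 6.7+2.8+7.1 = 16.6
The minimum is 16.4 via A - I - G - D - B.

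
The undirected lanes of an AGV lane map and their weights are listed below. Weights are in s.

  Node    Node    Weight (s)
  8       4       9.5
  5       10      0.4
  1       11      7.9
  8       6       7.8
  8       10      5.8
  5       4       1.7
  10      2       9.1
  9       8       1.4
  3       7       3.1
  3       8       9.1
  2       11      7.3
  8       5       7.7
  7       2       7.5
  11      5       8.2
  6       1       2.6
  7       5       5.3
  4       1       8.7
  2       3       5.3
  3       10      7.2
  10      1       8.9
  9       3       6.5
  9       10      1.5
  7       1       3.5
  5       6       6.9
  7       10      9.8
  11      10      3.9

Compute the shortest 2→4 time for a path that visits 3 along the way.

14.6 s

Shortest 2→3: 2–3 = 5.3
Best 3 to 4: 3–10–5–4 costing 9.3
Total via 3: 5.3 + 9.3 = 14.6 s.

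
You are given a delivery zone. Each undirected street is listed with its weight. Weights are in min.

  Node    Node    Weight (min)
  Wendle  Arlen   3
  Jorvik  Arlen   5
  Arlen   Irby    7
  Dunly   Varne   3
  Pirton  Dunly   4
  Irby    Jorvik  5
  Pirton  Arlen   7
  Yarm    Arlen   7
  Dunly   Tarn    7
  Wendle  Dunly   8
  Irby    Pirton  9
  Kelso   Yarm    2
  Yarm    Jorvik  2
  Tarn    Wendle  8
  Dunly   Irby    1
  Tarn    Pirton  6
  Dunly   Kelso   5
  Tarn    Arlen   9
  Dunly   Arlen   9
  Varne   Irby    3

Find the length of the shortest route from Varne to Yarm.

Running Dijkstra from Varne:
Varne: 0
Dunly: 3  (via Varne)
Irby: 3  (via Varne)
Pirton: 7  (via Dunly)
Kelso: 8  (via Dunly)
Jorvik: 8  (via Irby)
Arlen: 10  (via Irby)
Tarn: 10  (via Dunly)
Yarm: 10  (via Kelso)
Shortest route: Varne–Dunly–Kelso–Yarm = 10 min.

10 min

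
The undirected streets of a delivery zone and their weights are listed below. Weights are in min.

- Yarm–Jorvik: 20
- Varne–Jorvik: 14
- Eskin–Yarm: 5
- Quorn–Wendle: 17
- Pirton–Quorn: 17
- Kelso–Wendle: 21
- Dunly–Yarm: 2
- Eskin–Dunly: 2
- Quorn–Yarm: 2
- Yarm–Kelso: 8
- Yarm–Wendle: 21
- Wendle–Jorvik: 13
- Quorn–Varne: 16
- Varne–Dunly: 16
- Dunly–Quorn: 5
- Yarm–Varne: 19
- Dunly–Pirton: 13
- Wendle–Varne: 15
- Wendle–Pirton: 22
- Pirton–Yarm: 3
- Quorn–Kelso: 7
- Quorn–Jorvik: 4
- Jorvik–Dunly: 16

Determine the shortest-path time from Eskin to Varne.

Candidate routes:
Eskin–Dunly–Quorn–Varne: 2+5+16 = 23
Eskin–Dunly–Varne: 2+16 = 18
Eskin–Dunly–Yarm–Quorn–Varne: 2+2+2+16 = 22
Cheapest is Eskin–Dunly–Varne at 18 min.

18 min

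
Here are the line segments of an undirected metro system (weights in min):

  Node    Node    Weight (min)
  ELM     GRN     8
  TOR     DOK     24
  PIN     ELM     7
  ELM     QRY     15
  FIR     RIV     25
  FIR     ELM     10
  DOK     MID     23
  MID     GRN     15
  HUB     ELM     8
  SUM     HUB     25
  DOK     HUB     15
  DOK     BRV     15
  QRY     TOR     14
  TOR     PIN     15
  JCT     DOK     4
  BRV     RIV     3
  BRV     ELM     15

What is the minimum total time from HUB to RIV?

Candidate routes:
HUB–ELM–BRV–RIV: 8+15+3 = 26
HUB–DOK–BRV–RIV: 15+15+3 = 33
Cheapest is HUB–ELM–BRV–RIV at 26 min.

26 min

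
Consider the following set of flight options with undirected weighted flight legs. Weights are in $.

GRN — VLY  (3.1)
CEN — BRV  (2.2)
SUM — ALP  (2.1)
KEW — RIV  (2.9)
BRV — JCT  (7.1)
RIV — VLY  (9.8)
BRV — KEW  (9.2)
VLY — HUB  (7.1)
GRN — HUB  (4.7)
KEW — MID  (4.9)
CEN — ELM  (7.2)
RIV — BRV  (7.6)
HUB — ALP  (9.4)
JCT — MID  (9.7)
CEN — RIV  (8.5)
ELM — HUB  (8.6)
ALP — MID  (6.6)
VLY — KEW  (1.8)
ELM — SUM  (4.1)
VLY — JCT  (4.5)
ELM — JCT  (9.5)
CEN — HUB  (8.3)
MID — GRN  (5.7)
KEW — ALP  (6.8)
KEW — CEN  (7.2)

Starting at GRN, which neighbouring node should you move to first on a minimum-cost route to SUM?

VLY

Candidate routes:
GRN - HUB - ALP - SUM: 4.7+9.4+2.1 = 16.2
GRN - MID - ALP - SUM: 5.7+6.6+2.1 = 14.4
GRN - VLY - KEW - ALP - SUM: 3.1+1.8+6.8+2.1 = 13.8
Cheapest is GRN - VLY - KEW - ALP - SUM at $13.8.
So from GRN the first move is to VLY.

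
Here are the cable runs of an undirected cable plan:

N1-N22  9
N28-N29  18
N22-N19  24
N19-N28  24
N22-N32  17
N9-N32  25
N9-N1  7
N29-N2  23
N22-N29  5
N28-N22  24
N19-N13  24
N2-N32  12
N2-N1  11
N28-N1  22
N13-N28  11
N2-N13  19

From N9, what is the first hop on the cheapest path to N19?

N1

Enumerating some paths:
N9 - N1 - N22 - N29 - N28 - N19: 7+9+5+18+24 = 63
N9 - N1 - N2 - N13 - N19: 7+11+19+24 = 61
N9 - N1 - N28 - N19: 7+22+24 = 53
N9 - N1 - N22 - N19: 7+9+24 = 40
The minimum is 40 via N9 - N1 - N22 - N19.
So from N9 the first move is to N1.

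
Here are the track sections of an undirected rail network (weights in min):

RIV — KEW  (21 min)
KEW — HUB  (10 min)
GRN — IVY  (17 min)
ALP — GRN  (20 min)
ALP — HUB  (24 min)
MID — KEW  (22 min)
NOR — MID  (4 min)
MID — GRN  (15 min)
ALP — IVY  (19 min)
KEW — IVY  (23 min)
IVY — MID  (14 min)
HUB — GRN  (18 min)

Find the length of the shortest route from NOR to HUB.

36 min

Running Dijkstra from NOR:
NOR: 0
MID: 4  (via NOR)
IVY: 18  (via MID)
GRN: 19  (via MID)
KEW: 26  (via MID)
HUB: 36  (via KEW)
Shortest route: NOR → MID → KEW → HUB = 36 min.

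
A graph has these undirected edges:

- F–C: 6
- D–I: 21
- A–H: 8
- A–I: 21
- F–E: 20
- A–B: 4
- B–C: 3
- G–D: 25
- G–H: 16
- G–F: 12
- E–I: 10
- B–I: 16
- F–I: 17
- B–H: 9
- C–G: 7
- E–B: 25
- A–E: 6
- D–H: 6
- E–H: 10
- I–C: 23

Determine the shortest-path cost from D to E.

Candidate routes:
D–H–A–E: 6+8+6 = 20
D–H–B–A–E: 6+9+4+6 = 25
D–H–E: 6+10 = 16
Cheapest is D–H–E at 16.

16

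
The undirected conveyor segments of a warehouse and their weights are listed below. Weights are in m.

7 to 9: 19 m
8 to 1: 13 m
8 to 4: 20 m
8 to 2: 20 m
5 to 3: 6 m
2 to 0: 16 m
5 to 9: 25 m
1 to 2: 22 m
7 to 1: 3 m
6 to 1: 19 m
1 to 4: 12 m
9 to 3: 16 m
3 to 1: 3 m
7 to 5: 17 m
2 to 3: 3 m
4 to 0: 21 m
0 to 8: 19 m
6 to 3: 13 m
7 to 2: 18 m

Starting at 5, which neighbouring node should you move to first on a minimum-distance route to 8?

Enumerating some paths:
5–3–1–8: 6+3+13 = 22
5–7–1–8: 17+3+13 = 33
5–3–2–8: 6+3+20 = 29
Cheapest is 5–3–1–8 at 22 m.
So from 5 the first move is to 3.

3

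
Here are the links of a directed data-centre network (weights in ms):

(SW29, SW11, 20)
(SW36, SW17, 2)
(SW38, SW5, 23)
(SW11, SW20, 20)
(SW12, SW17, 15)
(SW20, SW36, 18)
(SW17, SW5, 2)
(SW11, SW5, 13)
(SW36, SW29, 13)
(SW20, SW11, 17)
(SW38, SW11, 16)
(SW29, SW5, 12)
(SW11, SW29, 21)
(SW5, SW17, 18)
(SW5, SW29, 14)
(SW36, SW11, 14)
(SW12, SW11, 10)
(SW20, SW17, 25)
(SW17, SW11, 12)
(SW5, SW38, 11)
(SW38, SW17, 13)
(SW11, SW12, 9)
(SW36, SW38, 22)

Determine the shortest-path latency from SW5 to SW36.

65 ms

Settle nodes by increasing distance from SW5:
SW5: 0
SW38: 11  (via SW5)
SW29: 14  (via SW5)
SW17: 18  (via SW5)
SW11: 27  (via SW38)
SW12: 36  (via SW11)
SW20: 47  (via SW11)
SW36: 65  (via SW20)
Shortest route: SW5 → SW38 → SW11 → SW20 → SW36 = 65 ms.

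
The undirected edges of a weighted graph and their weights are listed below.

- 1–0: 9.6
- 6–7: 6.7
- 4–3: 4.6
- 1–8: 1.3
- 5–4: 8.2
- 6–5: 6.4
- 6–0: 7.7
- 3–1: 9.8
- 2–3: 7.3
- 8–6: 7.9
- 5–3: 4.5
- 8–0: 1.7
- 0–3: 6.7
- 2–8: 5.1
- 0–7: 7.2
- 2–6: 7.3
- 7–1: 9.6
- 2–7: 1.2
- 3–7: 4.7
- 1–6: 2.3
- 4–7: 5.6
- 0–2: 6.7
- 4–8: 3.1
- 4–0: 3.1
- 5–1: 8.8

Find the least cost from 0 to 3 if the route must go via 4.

Best 0 to 4: 0–4 costing 3.1
Best 4 to 3: 4–3 costing 4.6
Total via 4: 3.1 + 4.6 = 7.7.

7.7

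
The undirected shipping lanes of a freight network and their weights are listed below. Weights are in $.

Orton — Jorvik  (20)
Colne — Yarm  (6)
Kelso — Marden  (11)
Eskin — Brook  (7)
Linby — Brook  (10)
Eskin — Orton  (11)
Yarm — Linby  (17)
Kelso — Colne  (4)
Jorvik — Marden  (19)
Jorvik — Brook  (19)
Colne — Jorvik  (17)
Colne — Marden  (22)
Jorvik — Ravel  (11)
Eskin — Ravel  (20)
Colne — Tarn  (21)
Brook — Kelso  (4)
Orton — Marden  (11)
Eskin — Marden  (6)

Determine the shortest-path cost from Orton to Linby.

$28

Shortest distances from Orton:
Orton: 0
Eskin: 11  (via Orton)
Marden: 11  (via Orton)
Brook: 18  (via Eskin)
Jorvik: 20  (via Orton)
Kelso: 22  (via Marden)
Colne: 26  (via Kelso)
Linby: 28  (via Brook)
Shortest route: Orton → Eskin → Brook → Linby = $28.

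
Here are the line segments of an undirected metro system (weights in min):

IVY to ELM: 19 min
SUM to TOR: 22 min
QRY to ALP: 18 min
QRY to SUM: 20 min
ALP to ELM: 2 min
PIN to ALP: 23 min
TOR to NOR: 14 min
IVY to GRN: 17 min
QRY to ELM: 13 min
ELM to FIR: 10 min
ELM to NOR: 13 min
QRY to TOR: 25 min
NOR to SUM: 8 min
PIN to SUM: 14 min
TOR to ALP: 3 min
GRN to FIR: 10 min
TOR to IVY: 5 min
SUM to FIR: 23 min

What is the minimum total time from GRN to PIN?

Enumerating some paths:
GRN - IVY - TOR - ALP - PIN: 17+5+3+23 = 48
GRN - FIR - SUM - PIN: 10+23+14 = 47
GRN - FIR - ELM - ALP - PIN: 10+10+2+23 = 45
Cheapest is GRN - FIR - ELM - ALP - PIN at 45 min.

45 min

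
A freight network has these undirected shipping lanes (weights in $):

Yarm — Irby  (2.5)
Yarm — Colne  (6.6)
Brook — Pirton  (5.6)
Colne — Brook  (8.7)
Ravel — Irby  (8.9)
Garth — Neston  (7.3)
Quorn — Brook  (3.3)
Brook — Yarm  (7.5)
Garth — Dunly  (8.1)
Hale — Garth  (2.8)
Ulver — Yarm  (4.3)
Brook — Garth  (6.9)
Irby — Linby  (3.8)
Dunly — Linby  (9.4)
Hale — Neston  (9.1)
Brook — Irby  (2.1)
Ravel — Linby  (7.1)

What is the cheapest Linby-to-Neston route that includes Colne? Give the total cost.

Shortest Linby→Colne: Linby–Irby–Yarm–Colne = 12.9
Shortest Colne→Neston: Colne–Brook–Garth–Neston = 22.9
Total via Colne: 12.9 + 22.9 = $35.8.

$35.8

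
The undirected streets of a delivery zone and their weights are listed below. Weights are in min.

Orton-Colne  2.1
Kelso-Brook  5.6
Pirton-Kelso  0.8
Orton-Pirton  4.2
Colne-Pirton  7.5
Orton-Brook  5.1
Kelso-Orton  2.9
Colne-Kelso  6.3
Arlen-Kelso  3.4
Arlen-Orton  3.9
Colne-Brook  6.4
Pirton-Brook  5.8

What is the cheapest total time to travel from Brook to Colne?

6.4 min

Shortest distances from Brook:
Brook: 0
Orton: 5.1  (via Brook)
Kelso: 5.6  (via Brook)
Pirton: 5.8  (via Brook)
Colne: 6.4  (via Brook)
Shortest route: Brook → Colne = 6.4 min.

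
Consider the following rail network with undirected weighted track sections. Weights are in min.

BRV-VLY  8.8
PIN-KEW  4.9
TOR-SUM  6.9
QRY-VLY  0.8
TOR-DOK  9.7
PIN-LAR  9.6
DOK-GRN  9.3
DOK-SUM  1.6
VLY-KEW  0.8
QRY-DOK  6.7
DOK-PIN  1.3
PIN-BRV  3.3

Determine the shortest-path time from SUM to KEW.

7.8 min

Enumerating some paths:
SUM - DOK - PIN - KEW: 1.6+1.3+4.9 = 7.8
SUM - DOK - QRY - VLY - KEW: 1.6+6.7+0.8+0.8 = 9.9
Cheapest is SUM - DOK - PIN - KEW at 7.8 min.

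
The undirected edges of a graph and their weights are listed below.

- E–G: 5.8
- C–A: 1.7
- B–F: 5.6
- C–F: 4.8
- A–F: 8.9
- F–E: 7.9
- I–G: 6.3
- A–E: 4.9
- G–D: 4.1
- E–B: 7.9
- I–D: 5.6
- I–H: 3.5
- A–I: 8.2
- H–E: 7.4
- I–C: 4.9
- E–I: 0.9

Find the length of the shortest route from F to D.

14.4

Settle nodes by increasing distance from F:
F: 0
C: 4.8  (via F)
B: 5.6  (via F)
A: 6.5  (via C)
E: 7.9  (via F)
I: 8.8  (via E)
H: 12.3  (via I)
G: 13.7  (via E)
D: 14.4  (via I)
Shortest route: F–E–I–D = 14.4.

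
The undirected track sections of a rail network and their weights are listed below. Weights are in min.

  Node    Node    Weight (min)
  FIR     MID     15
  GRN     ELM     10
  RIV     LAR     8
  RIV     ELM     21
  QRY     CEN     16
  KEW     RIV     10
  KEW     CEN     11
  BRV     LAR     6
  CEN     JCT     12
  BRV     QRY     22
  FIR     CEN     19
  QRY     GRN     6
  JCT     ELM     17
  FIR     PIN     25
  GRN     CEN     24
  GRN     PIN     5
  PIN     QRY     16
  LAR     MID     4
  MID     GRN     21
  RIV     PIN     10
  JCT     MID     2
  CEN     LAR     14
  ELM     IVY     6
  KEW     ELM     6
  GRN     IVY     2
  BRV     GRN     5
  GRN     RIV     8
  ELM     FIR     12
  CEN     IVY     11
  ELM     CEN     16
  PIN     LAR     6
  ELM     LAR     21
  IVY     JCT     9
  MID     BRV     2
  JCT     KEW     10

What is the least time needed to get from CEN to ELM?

16 min

Candidate routes:
CEN–ELM: 16 = 16
CEN–KEW–ELM: 11+6 = 17
Cheapest is CEN–ELM at 16 min.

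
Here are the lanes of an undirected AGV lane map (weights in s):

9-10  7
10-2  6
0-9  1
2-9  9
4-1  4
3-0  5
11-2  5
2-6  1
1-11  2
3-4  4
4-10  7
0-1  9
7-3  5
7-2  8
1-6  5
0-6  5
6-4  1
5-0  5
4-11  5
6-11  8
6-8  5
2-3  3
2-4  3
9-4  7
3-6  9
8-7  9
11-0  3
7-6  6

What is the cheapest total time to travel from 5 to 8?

15 s

Candidate routes:
5 - 0 - 11 - 4 - 6 - 8: 5+3+5+1+5 = 19
5 - 0 - 11 - 2 - 6 - 8: 5+3+5+1+5 = 19
5 - 0 - 6 - 8: 5+5+5 = 15
Cheapest is 5 - 0 - 6 - 8 at 15 s.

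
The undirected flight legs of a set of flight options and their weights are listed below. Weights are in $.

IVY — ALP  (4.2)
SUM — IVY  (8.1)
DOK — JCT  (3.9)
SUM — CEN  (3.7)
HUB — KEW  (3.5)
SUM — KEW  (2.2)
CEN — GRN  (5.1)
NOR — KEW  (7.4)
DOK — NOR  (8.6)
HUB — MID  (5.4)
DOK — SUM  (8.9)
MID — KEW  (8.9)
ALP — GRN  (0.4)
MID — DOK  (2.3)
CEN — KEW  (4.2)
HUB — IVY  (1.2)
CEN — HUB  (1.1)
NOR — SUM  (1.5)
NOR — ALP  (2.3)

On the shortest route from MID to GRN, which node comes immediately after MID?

HUB

Compare a few routes:
MID–DOK–NOR–ALP–GRN: 2.3+8.6+2.3+0.4 = 13.6
MID–HUB–CEN–GRN: 5.4+1.1+5.1 = 11.6
MID–HUB–IVY–ALP–GRN: 5.4+1.2+4.2+0.4 = 11.2
Cheapest is MID–HUB–IVY–ALP–GRN at $11.2.
So from MID the first move is to HUB.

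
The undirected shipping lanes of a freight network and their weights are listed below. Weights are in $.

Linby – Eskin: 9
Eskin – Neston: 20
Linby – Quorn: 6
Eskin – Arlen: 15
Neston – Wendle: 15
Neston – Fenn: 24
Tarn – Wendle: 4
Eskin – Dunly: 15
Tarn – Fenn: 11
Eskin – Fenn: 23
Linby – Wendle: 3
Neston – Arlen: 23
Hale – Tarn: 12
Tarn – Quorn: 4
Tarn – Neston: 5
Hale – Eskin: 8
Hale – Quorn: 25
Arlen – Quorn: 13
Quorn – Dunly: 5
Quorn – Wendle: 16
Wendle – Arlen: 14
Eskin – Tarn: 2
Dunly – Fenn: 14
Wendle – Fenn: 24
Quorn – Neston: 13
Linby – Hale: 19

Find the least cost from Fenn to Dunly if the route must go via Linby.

$29

Best Fenn to Linby: Fenn → Tarn → Wendle → Linby costing 18
Best Linby to Dunly: Linby → Quorn → Dunly costing 11
Total via Linby: 18 + 11 = $29.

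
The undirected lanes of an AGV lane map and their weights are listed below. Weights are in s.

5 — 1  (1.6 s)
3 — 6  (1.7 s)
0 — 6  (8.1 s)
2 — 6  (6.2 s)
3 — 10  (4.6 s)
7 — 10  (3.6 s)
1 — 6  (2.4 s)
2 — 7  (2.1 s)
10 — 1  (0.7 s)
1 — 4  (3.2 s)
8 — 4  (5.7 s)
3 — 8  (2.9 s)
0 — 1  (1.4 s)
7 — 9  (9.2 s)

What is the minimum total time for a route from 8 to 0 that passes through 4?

Best 8 to 4: 8 → 4 costing 5.7
Best 4 to 0: 4 → 1 → 0 costing 4.6
Total via 4: 5.7 + 4.6 = 10.3 s.

10.3 s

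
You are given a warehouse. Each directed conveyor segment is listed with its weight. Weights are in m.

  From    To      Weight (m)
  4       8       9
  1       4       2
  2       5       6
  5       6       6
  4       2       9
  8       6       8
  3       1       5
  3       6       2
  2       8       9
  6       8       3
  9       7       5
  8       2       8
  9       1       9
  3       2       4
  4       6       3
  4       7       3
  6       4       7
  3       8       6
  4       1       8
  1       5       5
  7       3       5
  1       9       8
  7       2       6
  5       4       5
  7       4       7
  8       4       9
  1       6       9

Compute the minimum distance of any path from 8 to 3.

17 m

Settle nodes by increasing distance from 8:
8: 0
2: 8  (via 8)
6: 8  (via 8)
4: 9  (via 8)
7: 12  (via 4)
5: 14  (via 2)
1: 17  (via 4)
3: 17  (via 7)
Shortest route: 8 → 4 → 7 → 3 = 17 m.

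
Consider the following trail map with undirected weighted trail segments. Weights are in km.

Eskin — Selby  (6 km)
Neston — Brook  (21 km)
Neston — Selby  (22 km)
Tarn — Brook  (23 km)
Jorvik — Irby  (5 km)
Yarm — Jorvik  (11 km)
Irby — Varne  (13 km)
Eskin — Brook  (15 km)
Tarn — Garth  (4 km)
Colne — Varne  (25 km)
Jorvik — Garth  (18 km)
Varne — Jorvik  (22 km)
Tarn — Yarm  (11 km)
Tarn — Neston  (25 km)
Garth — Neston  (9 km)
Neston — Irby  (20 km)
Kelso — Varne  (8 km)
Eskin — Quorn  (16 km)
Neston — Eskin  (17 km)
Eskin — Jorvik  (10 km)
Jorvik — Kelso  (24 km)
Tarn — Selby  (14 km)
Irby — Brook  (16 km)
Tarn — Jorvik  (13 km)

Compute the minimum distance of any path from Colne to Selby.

Candidate routes:
Colne–Varne–Kelso–Jorvik–Eskin–Selby: 25+8+24+10+6 = 73
Colne–Varne–Irby–Jorvik–Tarn–Selby: 25+13+5+13+14 = 70
Colne–Varne–Irby–Jorvik–Eskin–Selby: 25+13+5+10+6 = 59
Colne–Varne–Jorvik–Eskin–Selby: 25+22+10+6 = 63
The minimum is 59 km via Colne–Varne–Irby–Jorvik–Eskin–Selby.

59 km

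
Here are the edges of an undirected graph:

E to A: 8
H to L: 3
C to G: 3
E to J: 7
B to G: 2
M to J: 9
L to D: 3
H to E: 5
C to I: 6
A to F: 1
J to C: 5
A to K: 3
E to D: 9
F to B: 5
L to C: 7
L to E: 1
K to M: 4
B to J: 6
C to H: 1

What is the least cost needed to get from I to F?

Running Dijkstra from I:
I: 0
C: 6  (via I)
H: 7  (via C)
G: 9  (via C)
L: 10  (via H)
B: 11  (via G)
E: 11  (via L)
J: 11  (via C)
D: 13  (via L)
F: 16  (via B)
Shortest route: I–C–G–B–F = 16.

16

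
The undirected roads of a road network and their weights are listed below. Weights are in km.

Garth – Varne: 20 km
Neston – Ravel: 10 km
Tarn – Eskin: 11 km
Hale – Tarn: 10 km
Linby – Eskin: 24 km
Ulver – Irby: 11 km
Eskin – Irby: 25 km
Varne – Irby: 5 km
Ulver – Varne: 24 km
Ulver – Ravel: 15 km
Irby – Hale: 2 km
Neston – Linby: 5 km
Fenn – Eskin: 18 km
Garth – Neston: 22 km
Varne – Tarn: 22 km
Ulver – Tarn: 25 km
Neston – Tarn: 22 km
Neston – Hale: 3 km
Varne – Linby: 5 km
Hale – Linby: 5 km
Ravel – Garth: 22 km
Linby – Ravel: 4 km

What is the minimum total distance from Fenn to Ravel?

Settle nodes by increasing distance from Fenn:
Fenn: 0
Eskin: 18  (via Fenn)
Tarn: 29  (via Eskin)
Hale: 39  (via Tarn)
Irby: 41  (via Hale)
Neston: 42  (via Hale)
Linby: 42  (via Eskin)
Ravel: 46  (via Linby)
Shortest route: Fenn → Eskin → Linby → Ravel = 46 km.

46 km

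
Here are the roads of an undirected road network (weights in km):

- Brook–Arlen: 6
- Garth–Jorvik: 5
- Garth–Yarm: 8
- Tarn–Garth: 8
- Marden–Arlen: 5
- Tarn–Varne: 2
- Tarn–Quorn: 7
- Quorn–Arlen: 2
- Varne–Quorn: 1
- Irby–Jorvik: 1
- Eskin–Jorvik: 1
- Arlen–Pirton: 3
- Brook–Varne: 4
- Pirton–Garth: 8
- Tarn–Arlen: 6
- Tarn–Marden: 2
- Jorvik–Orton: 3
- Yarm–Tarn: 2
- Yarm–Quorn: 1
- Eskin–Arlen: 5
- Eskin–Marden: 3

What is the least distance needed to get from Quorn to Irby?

Candidate routes:
Quorn - Varne - Tarn - Marden - Eskin - Jorvik - Irby: 1+2+2+3+1+1 = 10
Quorn - Arlen - Eskin - Jorvik - Irby: 2+5+1+1 = 9
Quorn - Arlen - Marden - Eskin - Jorvik - Irby: 2+5+3+1+1 = 12
Quorn - Yarm - Tarn - Marden - Eskin - Jorvik - Irby: 1+2+2+3+1+1 = 10
Cheapest is Quorn - Arlen - Eskin - Jorvik - Irby at 9 km.

9 km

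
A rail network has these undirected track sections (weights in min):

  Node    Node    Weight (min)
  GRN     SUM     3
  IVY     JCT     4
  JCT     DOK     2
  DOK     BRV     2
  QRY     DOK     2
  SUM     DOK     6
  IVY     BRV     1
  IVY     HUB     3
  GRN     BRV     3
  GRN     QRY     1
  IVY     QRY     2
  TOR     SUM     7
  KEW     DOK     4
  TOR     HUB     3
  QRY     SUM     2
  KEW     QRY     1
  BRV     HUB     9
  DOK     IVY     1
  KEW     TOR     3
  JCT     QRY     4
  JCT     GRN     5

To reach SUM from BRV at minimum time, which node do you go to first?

Enumerating some paths:
BRV → DOK → QRY → SUM: 2+2+2 = 6
BRV → IVY → QRY → SUM: 1+2+2 = 5
BRV → IVY → DOK → QRY → SUM: 1+1+2+2 = 6
The minimum is 5 min via BRV → IVY → QRY → SUM.
So from BRV the first move is to IVY.

IVY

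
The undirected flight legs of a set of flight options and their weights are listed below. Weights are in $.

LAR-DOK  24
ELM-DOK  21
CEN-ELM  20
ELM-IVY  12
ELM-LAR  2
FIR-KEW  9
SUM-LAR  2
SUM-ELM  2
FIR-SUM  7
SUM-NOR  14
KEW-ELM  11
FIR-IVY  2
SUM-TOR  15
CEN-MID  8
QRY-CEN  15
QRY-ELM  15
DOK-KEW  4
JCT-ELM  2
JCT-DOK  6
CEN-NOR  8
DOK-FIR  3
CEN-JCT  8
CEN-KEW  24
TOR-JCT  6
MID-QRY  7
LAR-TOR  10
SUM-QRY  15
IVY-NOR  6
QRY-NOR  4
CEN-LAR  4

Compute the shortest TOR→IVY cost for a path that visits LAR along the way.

Shortest TOR→LAR: TOR → LAR = 10
Shortest LAR→IVY: LAR → SUM → FIR → IVY = 11
Total via LAR: 10 + 11 = $21.

$21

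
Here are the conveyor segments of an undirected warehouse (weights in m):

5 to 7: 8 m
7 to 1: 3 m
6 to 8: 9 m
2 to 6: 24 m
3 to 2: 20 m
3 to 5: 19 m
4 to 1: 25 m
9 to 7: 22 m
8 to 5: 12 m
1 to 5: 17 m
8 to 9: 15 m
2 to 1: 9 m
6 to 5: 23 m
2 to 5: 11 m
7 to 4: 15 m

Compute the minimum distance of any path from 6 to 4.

44 m

Shortest distances from 6:
6: 0
8: 9  (via 6)
5: 21  (via 8)
2: 24  (via 6)
9: 24  (via 8)
7: 29  (via 5)
1: 32  (via 7)
3: 40  (via 5)
4: 44  (via 7)
Shortest route: 6 → 8 → 5 → 7 → 4 = 44 m.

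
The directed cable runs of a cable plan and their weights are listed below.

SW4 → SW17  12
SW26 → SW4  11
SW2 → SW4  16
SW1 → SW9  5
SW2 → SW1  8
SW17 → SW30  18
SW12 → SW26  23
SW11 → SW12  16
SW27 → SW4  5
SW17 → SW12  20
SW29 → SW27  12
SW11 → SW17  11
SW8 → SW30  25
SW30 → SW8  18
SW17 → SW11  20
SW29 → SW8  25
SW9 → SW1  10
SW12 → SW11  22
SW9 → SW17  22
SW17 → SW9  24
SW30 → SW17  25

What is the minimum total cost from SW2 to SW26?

Settle nodes by increasing distance from SW2:
SW2: 0
SW1: 8  (via SW2)
SW9: 13  (via SW1)
SW4: 16  (via SW2)
SW17: 28  (via SW4)
SW30: 46  (via SW17)
SW12: 48  (via SW17)
SW11: 48  (via SW17)
SW8: 64  (via SW30)
SW26: 71  (via SW12)
Shortest route: SW2–SW4–SW17–SW12–SW26 = 71.

71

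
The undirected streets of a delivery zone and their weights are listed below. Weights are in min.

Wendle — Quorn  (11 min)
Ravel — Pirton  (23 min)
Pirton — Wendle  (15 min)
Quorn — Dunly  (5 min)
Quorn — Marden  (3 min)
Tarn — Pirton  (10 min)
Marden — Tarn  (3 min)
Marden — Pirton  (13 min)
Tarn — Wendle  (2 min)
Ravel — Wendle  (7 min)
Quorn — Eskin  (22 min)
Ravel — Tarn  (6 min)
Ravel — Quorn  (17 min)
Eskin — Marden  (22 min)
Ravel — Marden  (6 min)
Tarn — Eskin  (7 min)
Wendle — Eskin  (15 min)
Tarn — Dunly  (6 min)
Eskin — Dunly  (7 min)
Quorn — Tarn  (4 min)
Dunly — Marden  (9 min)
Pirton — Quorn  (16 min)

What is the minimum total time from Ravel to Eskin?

Shortest distances from Ravel:
Ravel: 0
Marden: 6  (via Ravel)
Tarn: 6  (via Ravel)
Wendle: 7  (via Ravel)
Quorn: 9  (via Marden)
Dunly: 12  (via Tarn)
Eskin: 13  (via Tarn)
Shortest route: Ravel → Tarn → Eskin = 13 min.

13 min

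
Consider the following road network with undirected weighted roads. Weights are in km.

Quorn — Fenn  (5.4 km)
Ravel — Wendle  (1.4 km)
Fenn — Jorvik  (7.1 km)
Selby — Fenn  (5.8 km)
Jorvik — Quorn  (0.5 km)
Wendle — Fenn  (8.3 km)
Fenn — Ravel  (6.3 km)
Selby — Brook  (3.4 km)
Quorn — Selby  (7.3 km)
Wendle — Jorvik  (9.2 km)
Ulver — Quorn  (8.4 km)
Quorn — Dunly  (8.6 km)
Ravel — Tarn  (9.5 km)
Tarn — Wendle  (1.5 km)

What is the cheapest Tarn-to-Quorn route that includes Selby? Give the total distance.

Best Tarn to Selby: Tarn → Wendle → Ravel → Fenn → Selby costing 15
Shortest Selby→Quorn: Selby → Quorn = 7.3
Total via Selby: 15 + 7.3 = 22.3 km.

22.3 km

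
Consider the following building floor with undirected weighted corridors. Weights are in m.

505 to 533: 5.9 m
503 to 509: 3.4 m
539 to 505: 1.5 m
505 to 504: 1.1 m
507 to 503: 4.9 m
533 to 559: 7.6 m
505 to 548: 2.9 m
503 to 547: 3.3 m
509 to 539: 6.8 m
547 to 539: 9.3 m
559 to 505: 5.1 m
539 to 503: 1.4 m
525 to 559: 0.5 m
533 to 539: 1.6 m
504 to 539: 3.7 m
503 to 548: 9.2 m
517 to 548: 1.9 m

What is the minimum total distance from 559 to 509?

Enumerating some paths:
559 → 505 → 539 → 509: 5.1+1.5+6.8 = 13.4
559 → 505 → 539 → 503 → 509: 5.1+1.5+1.4+3.4 = 11.4
Cheapest is 559 → 505 → 539 → 503 → 509 at 11.4 m.

11.4 m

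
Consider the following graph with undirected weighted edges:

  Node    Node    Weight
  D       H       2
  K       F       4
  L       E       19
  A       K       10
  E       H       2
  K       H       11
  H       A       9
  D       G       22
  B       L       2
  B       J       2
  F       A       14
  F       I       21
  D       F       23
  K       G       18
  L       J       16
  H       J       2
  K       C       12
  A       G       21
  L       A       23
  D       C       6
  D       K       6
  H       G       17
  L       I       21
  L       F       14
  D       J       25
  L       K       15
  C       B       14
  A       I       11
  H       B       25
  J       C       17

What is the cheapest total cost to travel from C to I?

Shortest distances from C:
C: 0
D: 6  (via C)
H: 8  (via D)
E: 10  (via H)
J: 10  (via H)
B: 12  (via J)
K: 12  (via C)
L: 14  (via B)
F: 16  (via K)
A: 17  (via H)
G: 25  (via H)
I: 28  (via A)
Shortest route: C–D–H–A–I = 28.

28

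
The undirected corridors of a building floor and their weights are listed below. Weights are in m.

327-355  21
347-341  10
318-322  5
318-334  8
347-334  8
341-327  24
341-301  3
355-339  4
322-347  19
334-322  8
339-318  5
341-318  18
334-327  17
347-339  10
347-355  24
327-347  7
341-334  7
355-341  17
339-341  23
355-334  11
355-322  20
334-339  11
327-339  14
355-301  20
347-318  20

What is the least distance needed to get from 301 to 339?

21 m

Compare a few routes:
301 - 341 - 334 - 339: 3+7+11 = 21
301 - 341 - 334 - 318 - 339: 3+7+8+5 = 23
301 - 341 - 347 - 339: 3+10+10 = 23
The minimum is 21 m via 301 - 341 - 334 - 339.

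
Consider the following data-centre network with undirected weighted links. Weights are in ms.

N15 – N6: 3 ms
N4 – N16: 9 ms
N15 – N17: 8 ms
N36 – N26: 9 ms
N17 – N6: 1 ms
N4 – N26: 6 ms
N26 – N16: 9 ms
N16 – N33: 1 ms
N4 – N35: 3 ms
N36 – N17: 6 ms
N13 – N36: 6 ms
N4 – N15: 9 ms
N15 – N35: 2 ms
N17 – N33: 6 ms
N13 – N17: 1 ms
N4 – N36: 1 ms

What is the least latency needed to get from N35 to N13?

7 ms

Settle nodes by increasing distance from N35:
N35: 0
N15: 2  (via N35)
N4: 3  (via N35)
N36: 4  (via N4)
N6: 5  (via N15)
N17: 6  (via N6)
N13: 7  (via N17)
Shortest route: N35–N15–N6–N17–N13 = 7 ms.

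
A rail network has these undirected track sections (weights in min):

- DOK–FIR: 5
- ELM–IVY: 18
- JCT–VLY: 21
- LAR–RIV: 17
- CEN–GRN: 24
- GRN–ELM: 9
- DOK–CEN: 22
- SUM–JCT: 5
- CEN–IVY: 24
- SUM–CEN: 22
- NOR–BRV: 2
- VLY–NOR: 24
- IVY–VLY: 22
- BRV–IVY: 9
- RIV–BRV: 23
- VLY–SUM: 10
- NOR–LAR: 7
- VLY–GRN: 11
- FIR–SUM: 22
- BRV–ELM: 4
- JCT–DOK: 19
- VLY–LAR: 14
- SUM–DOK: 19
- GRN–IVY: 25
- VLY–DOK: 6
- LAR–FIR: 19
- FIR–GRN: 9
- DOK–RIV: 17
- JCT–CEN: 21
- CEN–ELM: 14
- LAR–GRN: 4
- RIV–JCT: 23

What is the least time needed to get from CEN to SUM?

22 min

Settle nodes by increasing distance from CEN:
CEN: 0
ELM: 14  (via CEN)
BRV: 18  (via ELM)
NOR: 20  (via BRV)
JCT: 21  (via CEN)
SUM: 22  (via CEN)
Shortest route: CEN–SUM = 22 min.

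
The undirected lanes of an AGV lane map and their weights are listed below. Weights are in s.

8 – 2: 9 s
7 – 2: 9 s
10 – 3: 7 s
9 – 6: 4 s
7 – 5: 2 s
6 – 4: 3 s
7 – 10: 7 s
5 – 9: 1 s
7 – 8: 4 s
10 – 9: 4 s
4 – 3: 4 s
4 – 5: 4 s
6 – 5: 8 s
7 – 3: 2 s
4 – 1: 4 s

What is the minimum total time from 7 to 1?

Candidate routes:
7 - 10 - 9 - 5 - 4 - 1: 7+4+1+4+4 = 20
7 - 3 - 4 - 1: 2+4+4 = 10
7 - 5 - 6 - 4 - 1: 2+8+3+4 = 17
7 - 5 - 9 - 6 - 4 - 1: 2+1+4+3+4 = 14
Cheapest is 7 - 3 - 4 - 1 at 10 s.

10 s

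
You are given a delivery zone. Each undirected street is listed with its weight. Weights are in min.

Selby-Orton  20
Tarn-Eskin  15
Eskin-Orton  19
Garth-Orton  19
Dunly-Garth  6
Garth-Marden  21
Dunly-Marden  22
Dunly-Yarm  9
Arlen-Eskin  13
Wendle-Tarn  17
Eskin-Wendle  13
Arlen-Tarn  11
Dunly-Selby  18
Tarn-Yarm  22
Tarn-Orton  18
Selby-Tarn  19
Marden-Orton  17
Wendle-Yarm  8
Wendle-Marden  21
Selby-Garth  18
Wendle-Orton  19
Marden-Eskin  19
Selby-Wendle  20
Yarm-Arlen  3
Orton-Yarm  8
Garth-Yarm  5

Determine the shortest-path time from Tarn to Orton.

18 min

Shortest distances from Tarn:
Tarn: 0
Arlen: 11  (via Tarn)
Yarm: 14  (via Arlen)
Eskin: 15  (via Tarn)
Wendle: 17  (via Tarn)
Orton: 18  (via Tarn)
Shortest route: Tarn → Orton = 18 min.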